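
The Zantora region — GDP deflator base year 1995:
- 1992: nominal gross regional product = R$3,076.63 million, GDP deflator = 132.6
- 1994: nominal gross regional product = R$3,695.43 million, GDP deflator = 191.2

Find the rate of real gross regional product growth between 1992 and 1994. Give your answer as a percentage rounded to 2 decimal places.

-16.70%

Real gross regional product 1992 = 3076.63 / 1.326 = 2320.23.
Real gross regional product 1994 = 3695.43 / 1.912 = 1932.76.
Real growth = 1932.76 / 2320.23 − 1 = -0.1670.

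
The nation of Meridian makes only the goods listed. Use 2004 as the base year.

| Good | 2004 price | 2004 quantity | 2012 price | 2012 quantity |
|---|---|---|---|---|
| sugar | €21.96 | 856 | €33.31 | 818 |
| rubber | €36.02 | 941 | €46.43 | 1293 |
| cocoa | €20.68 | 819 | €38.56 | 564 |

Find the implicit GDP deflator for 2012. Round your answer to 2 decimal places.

Nominal GDP 2012 = 33.31·818 + 46.43·1293 + 38.56·564 = 109029.41.
Real GDP 2012 (at 2004 prices) = 21.96·818 + 36.02·1293 + 20.68·564 = 76200.66.
Deflator = Nominal/Real × 100 = 109029.41/76200.66 × 100 = 143.082.

143.08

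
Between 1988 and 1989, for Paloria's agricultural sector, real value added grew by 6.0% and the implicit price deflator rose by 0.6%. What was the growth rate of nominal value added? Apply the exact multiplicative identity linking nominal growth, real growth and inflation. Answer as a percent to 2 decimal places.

6.64%

(1 + g_nom) = (1 + g_real)(1 + π) = 1.0600 × 1.0060 = 1.06636.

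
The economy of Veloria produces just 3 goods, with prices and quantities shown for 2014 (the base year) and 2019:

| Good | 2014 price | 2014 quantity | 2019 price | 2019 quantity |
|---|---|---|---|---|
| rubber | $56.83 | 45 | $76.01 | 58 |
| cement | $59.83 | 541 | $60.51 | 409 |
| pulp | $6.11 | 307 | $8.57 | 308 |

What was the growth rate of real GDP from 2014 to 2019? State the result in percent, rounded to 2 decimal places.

-19.44%

Real GDP 2014 = Nominal GDP 2014 = 56.83·45 + 59.83·541 + 6.11·307 = 36801.15.
Real GDP 2019 (at 2014 prices) = 56.83·58 + 59.83·409 + 6.11·308 = 29648.49.
Real growth = 29648.49/36801.15 − 1 = -0.1944.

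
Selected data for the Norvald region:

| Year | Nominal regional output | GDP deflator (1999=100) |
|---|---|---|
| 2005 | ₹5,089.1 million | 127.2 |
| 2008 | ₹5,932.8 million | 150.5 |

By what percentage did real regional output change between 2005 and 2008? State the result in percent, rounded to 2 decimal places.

Deflate each year: 2005 → 5089.1/1.272 = 4000.86; 2008 → 5932.8/1.505 = 3942.06.
So real regional output changed by 3942.06/4000.86 − 1 = -0.0147, i.e. -1.47%.

-1.47%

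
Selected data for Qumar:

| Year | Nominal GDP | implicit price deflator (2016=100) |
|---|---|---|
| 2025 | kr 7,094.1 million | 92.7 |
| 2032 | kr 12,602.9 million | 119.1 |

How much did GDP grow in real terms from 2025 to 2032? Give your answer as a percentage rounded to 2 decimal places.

38.27%

Real GDP 2025 = 7094.1 / 0.927 = 7652.75.
Real GDP 2032 = 12602.9 / 1.191 = 10581.78.
Real growth = 10581.78 / 7652.75 − 1 = 0.3827.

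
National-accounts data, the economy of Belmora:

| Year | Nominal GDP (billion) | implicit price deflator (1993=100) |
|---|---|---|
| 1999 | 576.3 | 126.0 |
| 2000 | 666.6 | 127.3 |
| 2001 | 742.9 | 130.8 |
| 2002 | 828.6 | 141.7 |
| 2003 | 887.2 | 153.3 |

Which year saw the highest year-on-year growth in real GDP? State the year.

2000

2000: real = 666.6/1.273 = 523.64; growth vs 1999 (457.38) = 14.49%.
2001: real = 742.9/1.308 = 567.97; growth vs 2000 (523.64) = 8.47%.
2002: real = 828.6/1.417 = 584.76; growth vs 2001 (567.97) = 2.96%.
2003: real = 887.2/1.533 = 578.73; growth vs 2002 (584.76) = -1.03%.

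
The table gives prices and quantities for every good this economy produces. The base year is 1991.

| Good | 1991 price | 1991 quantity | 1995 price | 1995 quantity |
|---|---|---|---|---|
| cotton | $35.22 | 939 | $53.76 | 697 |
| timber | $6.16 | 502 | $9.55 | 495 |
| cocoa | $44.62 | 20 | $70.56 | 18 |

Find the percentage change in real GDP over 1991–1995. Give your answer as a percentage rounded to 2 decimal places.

Real GDP 1991 = Nominal GDP 1991 = 35.22·939 + 6.16·502 + 44.62·20 = 37056.30.
Real GDP 1995 (at 1991 prices) = 35.22·697 + 6.16·495 + 44.62·18 = 28400.70.
Real growth = 28400.70/37056.30 − 1 = -0.2336.

-23.36%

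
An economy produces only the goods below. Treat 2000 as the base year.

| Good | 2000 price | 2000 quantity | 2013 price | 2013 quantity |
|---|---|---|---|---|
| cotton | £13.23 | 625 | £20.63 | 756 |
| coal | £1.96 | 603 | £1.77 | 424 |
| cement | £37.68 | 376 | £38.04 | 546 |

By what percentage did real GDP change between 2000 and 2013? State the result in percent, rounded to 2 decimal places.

32.97%

Real GDP 2000 = Nominal GDP 2000 = 13.23·625 + 1.96·603 + 37.68·376 = 23618.31.
Real GDP 2013 (at 2000 prices) = 13.23·756 + 1.96·424 + 37.68·546 = 31406.20.
Real growth = 31406.20/23618.31 − 1 = 0.3297.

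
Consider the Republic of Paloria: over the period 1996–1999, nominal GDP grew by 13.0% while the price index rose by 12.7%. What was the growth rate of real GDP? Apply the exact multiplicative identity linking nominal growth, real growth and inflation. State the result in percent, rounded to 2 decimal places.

0.27%

(1 + g_nom) = (1 + g_real)(1 + π), so g_real = 1.1300 / 1.1270 − 1 = 0.00266.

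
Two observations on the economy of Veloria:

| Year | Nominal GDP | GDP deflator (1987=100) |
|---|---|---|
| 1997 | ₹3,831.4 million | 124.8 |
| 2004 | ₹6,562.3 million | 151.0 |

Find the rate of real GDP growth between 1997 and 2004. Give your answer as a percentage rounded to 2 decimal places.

Real GDP 1997 = 3831.4 / 1.248 = 3070.03.
Real GDP 2004 = 6562.3 / 1.510 = 4345.89.
Real growth = 4345.89 / 3070.03 − 1 = 0.4156.

41.56%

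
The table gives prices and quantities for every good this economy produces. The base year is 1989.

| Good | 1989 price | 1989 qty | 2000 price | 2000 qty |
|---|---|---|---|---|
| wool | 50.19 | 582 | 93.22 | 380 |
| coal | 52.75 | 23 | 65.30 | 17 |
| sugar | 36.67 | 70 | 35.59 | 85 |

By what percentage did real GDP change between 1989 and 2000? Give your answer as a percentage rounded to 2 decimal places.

-30.02%

Real GDP 1989 = Nominal GDP 1989 = 50.19·582 + 52.75·23 + 36.67·70 = 32990.73.
Real GDP 2000 (at 1989 prices) = 50.19·380 + 52.75·17 + 36.67·85 = 23085.90.
Real growth = 23085.90/32990.73 − 1 = -0.3002.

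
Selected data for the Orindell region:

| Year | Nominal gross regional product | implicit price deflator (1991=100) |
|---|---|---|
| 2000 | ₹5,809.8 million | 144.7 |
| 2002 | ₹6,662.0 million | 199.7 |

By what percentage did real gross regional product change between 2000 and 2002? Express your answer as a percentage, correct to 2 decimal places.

Real gross regional product 2000 = 5809.8 / 1.447 = 4015.07.
Real gross regional product 2002 = 6662.0 / 1.997 = 3336.00.
Real growth = 3336.00 / 4015.07 − 1 = -0.1691.

-16.91%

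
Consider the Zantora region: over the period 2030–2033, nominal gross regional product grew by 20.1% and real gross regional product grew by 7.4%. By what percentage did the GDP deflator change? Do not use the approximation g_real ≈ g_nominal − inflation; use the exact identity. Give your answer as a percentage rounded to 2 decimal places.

(1 + g_nom) = (1 + g_real)(1 + π), so π = 1.2010 / 1.0740 − 1 = 0.11825.

11.82%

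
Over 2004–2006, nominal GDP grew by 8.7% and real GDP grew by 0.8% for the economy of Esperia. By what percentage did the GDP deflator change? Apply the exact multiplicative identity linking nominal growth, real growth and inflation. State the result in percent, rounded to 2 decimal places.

7.84%

(1 + g_nom) = (1 + g_real)(1 + π), so π = 1.0870 / 1.0080 − 1 = 0.07837.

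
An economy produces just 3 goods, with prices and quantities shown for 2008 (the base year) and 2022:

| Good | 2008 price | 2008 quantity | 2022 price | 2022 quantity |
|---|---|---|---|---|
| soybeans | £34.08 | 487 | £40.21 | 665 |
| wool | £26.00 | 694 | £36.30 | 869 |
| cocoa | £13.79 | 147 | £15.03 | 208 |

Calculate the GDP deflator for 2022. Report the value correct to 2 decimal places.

Nominal GDP 2022 = 40.21·665 + 36.30·869 + 15.03·208 = 61410.59.
Real GDP 2022 (at 2008 prices) = 34.08·665 + 26.00·869 + 13.79·208 = 48125.52.
Deflator = Nominal/Real × 100 = 61410.59/48125.52 × 100 = 127.605.

127.61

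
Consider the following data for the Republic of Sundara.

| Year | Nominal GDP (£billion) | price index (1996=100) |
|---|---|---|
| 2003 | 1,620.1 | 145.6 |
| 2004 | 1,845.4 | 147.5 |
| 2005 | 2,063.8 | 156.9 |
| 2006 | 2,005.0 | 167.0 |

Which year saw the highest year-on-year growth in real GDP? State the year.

2004

2004: real = 1845.4/1.475 = 1251.12; growth vs 2003 (1112.71) = 12.44%.
2005: real = 2063.8/1.569 = 1315.36; growth vs 2004 (1251.12) = 5.13%.
2006: real = 2005.0/1.670 = 1200.60; growth vs 2005 (1315.36) = -8.72%.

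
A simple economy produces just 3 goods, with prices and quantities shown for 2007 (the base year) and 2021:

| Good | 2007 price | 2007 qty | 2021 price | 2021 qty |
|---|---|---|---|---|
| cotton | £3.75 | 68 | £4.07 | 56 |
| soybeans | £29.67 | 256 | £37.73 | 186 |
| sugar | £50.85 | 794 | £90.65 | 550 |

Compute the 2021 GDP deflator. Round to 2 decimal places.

169.47

Nominal GDP 2021 = 4.07·56 + 37.73·186 + 90.65·550 = 57103.20.
Real GDP 2021 (at 2007 prices) = 3.75·56 + 29.67·186 + 50.85·550 = 33696.12.
Deflator = Nominal/Real × 100 = 57103.20/33696.12 × 100 = 169.465.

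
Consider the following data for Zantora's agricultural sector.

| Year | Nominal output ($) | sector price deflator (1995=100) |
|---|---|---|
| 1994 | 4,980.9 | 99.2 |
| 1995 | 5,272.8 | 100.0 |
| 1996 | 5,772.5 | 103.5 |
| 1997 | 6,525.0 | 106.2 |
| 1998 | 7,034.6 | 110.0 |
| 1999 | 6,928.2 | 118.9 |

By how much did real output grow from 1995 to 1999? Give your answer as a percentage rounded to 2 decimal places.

Real output 1995 = 5272.8/1.000 = 5272.80.
Real output 1999 = 6928.2/1.189 = 5826.91.
Change = 5826.91/5272.80 − 1 = 0.1051.

10.51%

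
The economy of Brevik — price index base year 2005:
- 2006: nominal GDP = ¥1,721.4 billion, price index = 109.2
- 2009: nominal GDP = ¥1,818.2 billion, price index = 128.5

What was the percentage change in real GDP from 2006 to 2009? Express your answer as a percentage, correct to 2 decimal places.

-10.24%

Deflate each year: 2006 → 1721.4/1.092 = 1576.37; 2009 → 1818.2/1.285 = 1414.94.
So real GDP changed by 1414.94/1576.37 − 1 = -0.1024, i.e. -10.24%.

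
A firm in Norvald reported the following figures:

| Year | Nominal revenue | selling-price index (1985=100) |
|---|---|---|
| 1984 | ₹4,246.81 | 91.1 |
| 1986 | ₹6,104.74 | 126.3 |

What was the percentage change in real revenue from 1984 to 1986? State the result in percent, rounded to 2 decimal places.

Real revenue 1984 = 4246.81 / 0.911 = 4661.70.
Real revenue 1986 = 6104.74 / 1.263 = 4833.52.
Real growth = 4833.52 / 4661.70 − 1 = 0.0369.

3.69%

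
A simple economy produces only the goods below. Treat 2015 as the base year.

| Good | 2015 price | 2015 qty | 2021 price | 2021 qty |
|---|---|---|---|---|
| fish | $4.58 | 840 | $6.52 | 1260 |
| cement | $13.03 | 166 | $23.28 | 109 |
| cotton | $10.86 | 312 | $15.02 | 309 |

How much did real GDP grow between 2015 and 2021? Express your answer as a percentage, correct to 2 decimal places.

Real GDP 2015 = Nominal GDP 2015 = 4.58·840 + 13.03·166 + 10.86·312 = 9398.50.
Real GDP 2021 (at 2015 prices) = 4.58·1260 + 13.03·109 + 10.86·309 = 10546.81.
Real growth = 10546.81/9398.50 − 1 = 0.1222.

12.22%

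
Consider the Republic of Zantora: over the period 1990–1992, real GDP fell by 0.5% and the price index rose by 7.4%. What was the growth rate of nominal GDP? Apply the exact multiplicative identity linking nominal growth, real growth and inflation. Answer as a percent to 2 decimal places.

(1 + g_nom) = (1 + g_real)(1 + π) = 0.9950 × 1.0740 = 1.06863.

6.86%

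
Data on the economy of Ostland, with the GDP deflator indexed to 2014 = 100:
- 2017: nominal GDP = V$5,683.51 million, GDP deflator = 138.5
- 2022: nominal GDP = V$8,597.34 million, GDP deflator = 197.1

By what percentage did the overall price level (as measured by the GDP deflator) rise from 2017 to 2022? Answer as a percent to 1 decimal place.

42.3%

Price-level change = 197.1 / 138.5 − 1 = 0.4231.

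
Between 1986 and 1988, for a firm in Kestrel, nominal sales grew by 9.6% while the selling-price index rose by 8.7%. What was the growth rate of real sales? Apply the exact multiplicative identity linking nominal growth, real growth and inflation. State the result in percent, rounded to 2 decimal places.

(1 + g_nom) = (1 + g_real)(1 + π), so g_real = 1.0960 / 1.0870 − 1 = 0.00828.

0.83%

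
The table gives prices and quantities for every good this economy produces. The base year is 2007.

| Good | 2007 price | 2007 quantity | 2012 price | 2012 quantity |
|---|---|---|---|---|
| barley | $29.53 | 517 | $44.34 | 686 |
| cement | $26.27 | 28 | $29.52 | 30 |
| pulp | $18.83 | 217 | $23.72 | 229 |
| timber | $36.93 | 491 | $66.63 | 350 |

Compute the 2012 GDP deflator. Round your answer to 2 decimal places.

Nominal GDP 2012 = 44.34·686 + 29.52·30 + 23.72·229 + 66.63·350 = 60055.22.
Real GDP 2012 (at 2007 prices) = 29.53·686 + 26.27·30 + 18.83·229 + 36.93·350 = 38283.25.
Deflator = Nominal/Real × 100 = 60055.22/38283.25 × 100 = 156.871.

156.87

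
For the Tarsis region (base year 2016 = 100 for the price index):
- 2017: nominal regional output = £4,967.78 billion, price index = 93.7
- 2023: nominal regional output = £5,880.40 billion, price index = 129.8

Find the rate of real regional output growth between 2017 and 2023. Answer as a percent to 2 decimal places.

Real regional output 2017 = 4967.78 / 0.937 = 5301.79.
Real regional output 2023 = 5880.40 / 1.298 = 4530.35.
Real growth = 4530.35 / 5301.79 − 1 = -0.1455.

-14.55%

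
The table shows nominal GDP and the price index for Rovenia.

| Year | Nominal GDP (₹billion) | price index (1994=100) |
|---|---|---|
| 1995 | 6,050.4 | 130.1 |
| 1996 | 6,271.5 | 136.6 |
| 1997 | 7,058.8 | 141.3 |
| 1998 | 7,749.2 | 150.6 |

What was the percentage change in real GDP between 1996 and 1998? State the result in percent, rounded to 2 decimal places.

12.08%

Real GDP 1996 = 6271.5/1.366 = 4591.14.
Real GDP 1998 = 7749.2/1.506 = 5145.55.
Change = 5145.55/4591.14 − 1 = 0.1208.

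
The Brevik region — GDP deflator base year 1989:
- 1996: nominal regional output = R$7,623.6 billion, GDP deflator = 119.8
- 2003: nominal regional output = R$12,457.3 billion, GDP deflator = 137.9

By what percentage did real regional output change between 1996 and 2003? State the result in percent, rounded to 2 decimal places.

41.96%

Real regional output 1996 = 7623.6 / 1.198 = 6363.61.
Real regional output 2003 = 12457.3 / 1.379 = 9033.58.
Real growth = 9033.58 / 6363.61 − 1 = 0.4196.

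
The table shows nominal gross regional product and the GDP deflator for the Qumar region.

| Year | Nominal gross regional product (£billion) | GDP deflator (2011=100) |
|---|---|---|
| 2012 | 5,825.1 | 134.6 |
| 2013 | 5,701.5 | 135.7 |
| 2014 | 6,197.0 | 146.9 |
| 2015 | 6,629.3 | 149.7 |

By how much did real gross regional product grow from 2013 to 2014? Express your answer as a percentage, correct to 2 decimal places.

0.40%

Real gross regional product 2013 = 5701.5/1.357 = 4201.55.
Real gross regional product 2014 = 6197.0/1.469 = 4218.52.
Change = 4218.52/4201.55 − 1 = 0.0040.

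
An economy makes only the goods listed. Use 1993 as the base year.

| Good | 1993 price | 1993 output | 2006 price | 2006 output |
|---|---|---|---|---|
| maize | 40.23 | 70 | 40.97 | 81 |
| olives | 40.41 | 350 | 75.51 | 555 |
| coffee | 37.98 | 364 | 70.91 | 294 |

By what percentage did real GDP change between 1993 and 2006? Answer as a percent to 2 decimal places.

19.71%

Real GDP 1993 = Nominal GDP 1993 = 40.23·70 + 40.41·350 + 37.98·364 = 30784.32.
Real GDP 2006 (at 1993 prices) = 40.23·81 + 40.41·555 + 37.98·294 = 36852.30.
Real growth = 36852.30/30784.32 − 1 = 0.1971.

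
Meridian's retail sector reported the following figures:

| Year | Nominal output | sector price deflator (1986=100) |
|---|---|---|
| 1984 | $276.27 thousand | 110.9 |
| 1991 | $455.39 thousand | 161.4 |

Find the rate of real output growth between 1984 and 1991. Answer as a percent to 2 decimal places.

13.26%

Real output 1984 = 276.27 / 1.109 = 249.12.
Real output 1991 = 455.39 / 1.614 = 282.15.
Real growth = 282.15 / 249.12 − 1 = 0.1326.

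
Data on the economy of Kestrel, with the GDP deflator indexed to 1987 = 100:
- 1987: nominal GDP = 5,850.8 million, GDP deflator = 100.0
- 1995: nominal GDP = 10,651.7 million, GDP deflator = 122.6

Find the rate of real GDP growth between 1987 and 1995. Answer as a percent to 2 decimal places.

Real GDP 1987 = 5850.8 / 1.000 = 5850.80.
Real GDP 1995 = 10651.7 / 1.226 = 8688.17.
Real growth = 8688.17 / 5850.80 − 1 = 0.4850.

48.50%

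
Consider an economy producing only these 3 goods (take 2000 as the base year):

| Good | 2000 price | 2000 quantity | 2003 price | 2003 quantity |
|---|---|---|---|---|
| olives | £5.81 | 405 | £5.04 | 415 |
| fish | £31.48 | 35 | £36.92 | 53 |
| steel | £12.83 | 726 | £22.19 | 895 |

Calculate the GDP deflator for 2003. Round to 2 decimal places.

Nominal GDP 2003 = 5.04·415 + 36.92·53 + 22.19·895 = 23908.41.
Real GDP 2003 (at 2000 prices) = 5.81·415 + 31.48·53 + 12.83·895 = 15562.44.
Deflator = Nominal/Real × 100 = 23908.41/15562.44 × 100 = 153.629.

153.63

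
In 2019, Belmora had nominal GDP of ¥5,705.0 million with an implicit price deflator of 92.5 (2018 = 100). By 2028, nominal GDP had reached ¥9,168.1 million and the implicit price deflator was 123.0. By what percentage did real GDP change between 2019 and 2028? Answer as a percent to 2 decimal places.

Real GDP 2019 = 5705.0 / 0.925 = 6167.57.
Real GDP 2028 = 9168.1 / 1.230 = 7453.74.
Real growth = 7453.74 / 6167.57 − 1 = 0.2085.

20.85%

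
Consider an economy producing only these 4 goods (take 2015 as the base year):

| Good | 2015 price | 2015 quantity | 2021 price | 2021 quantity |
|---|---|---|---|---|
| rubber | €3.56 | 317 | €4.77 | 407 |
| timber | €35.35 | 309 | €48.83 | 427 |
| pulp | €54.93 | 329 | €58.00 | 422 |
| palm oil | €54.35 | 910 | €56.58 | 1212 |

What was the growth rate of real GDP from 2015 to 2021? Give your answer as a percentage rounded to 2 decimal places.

32.69%

Real GDP 2015 = Nominal GDP 2015 = 3.56·317 + 35.35·309 + 54.93·329 + 54.35·910 = 79582.14.
Real GDP 2021 (at 2015 prices) = 3.56·407 + 35.35·427 + 54.93·422 + 54.35·1212 = 105596.03.
Real growth = 105596.03/79582.14 − 1 = 0.3269.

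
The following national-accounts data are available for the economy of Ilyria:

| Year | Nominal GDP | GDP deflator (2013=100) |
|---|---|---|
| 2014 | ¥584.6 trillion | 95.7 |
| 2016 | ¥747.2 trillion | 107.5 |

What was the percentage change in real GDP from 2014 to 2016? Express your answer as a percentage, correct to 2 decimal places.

Deflate each year: 2014 → 584.6/0.957 = 610.87; 2016 → 747.2/1.075 = 695.07.
So real GDP changed by 695.07/610.87 − 1 = 0.1378, i.e. 13.78%.

13.78%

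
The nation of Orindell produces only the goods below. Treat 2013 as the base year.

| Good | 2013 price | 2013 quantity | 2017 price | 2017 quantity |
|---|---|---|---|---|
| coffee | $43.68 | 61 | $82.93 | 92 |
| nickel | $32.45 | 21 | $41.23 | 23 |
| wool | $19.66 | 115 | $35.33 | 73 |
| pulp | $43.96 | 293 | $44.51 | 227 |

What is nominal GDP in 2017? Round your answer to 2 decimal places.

Nominal GDP 2017 = Σ (p_2017 × q_2017) = 82.93·92 + 41.23·23 + 35.33·73 + 44.51·227 = 21260.71.

$21260.71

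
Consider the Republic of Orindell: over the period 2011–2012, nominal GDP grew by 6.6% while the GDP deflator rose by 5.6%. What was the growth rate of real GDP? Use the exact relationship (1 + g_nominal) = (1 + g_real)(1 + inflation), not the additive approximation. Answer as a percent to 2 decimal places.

0.95%

(1 + g_nom) = (1 + g_real)(1 + π), so g_real = 1.0660 / 1.0560 − 1 = 0.00947.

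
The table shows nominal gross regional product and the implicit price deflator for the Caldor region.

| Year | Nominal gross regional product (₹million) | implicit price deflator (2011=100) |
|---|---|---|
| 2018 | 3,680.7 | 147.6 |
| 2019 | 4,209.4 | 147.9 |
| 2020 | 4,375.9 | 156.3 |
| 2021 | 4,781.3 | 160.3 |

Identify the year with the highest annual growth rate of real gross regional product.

2019

2019: real = 4209.4/1.479 = 2846.11; growth vs 2018 (2493.70) = 14.13%.
2020: real = 4375.9/1.563 = 2799.68; growth vs 2019 (2846.11) = -1.63%.
2021: real = 4781.3/1.603 = 2982.72; growth vs 2020 (2799.68) = 6.54%.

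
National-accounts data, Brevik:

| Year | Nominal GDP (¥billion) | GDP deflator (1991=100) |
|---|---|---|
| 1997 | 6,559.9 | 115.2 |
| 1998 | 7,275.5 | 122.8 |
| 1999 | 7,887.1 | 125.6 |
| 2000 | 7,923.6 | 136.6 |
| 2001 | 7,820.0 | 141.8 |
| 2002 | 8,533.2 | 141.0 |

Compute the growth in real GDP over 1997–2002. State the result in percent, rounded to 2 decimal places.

6.28%

Real GDP 1997 = 6559.9/1.152 = 5694.36.
Real GDP 2002 = 8533.2/1.410 = 6051.91.
Change = 6051.91/5694.36 − 1 = 0.0628.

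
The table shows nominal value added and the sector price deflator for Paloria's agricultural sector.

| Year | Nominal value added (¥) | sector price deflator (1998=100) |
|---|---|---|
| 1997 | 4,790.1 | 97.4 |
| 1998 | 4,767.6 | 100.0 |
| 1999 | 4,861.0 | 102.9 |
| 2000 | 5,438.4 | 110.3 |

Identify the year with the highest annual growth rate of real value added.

1998: real = 4767.6/1.000 = 4767.60; growth vs 1997 (4917.97) = -3.06%.
1999: real = 4861.0/1.029 = 4724.00; growth vs 1998 (4767.60) = -0.91%.
2000: real = 5438.4/1.103 = 4930.55; growth vs 1999 (4724.00) = 4.37%.

2000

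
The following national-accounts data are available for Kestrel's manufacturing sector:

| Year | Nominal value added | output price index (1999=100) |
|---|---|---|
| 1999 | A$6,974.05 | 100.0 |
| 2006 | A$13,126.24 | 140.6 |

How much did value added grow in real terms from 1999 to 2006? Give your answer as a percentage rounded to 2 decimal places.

33.87%

Real value added 1999 = 6974.05 / 1.000 = 6974.05.
Real value added 2006 = 13126.24 / 1.406 = 9335.87.
Real growth = 9335.87 / 6974.05 − 1 = 0.3387.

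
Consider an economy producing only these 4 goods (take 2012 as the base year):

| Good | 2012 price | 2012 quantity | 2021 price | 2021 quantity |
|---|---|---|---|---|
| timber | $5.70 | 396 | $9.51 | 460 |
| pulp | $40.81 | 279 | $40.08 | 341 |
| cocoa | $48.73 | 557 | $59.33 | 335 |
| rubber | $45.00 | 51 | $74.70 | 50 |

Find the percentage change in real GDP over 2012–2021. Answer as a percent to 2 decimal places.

-18.50%

Real GDP 2012 = Nominal GDP 2012 = 5.70·396 + 40.81·279 + 48.73·557 + 45.00·51 = 43080.80.
Real GDP 2021 (at 2012 prices) = 5.70·460 + 40.81·341 + 48.73·335 + 45.00·50 = 35112.76.
Real growth = 35112.76/43080.80 − 1 = -0.1850.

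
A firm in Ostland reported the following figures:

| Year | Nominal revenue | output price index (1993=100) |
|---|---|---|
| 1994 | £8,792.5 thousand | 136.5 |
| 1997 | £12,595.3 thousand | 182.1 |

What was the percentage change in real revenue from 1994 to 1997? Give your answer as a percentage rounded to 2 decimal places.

7.38%

Deflate each year: 1994 → 8792.5/1.365 = 6441.39; 1997 → 12595.3/1.821 = 6916.69.
So real revenue changed by 6916.69/6441.39 − 1 = 0.0738, i.e. 7.38%.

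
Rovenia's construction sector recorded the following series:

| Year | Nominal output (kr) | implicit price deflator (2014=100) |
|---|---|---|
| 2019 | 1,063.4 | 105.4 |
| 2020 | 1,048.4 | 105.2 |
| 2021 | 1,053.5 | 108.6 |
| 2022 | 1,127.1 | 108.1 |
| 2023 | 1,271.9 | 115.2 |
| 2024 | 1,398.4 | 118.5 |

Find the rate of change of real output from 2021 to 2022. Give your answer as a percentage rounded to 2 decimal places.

Real output 2021 = 1053.5/1.086 = 970.07.
Real output 2022 = 1127.1/1.081 = 1042.65.
Change = 1042.65/970.07 − 1 = 0.0748.

7.48%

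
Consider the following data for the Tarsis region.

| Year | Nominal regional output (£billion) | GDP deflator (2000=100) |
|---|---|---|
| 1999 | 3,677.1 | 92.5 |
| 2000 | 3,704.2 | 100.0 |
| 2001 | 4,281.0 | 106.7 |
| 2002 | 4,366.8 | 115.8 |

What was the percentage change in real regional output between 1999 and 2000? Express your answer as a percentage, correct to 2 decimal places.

Real regional output 1999 = 3677.1/0.925 = 3975.24.
Real regional output 2000 = 3704.2/1.000 = 3704.20.
Change = 3704.20/3975.24 − 1 = -0.0682.

-6.82%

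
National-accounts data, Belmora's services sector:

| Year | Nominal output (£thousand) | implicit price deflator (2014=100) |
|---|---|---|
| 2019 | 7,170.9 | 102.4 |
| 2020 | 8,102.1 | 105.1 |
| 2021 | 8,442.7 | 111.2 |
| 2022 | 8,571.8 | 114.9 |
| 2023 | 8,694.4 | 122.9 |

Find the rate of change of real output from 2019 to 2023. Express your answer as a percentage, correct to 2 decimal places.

Real output 2019 = 7170.9/1.024 = 7002.83.
Real output 2023 = 8694.4/1.229 = 7074.37.
Change = 7074.37/7002.83 − 1 = 0.0102.

1.02%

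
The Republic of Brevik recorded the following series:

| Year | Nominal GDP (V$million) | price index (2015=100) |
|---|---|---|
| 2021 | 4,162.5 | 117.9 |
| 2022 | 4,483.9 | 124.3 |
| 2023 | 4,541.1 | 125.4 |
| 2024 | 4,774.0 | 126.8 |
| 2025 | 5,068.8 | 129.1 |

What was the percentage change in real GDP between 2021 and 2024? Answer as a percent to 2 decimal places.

6.64%

Real GDP 2021 = 4162.5/1.179 = 3530.53.
Real GDP 2024 = 4774.0/1.268 = 3764.98.
Change = 3764.98/3530.53 − 1 = 0.0664.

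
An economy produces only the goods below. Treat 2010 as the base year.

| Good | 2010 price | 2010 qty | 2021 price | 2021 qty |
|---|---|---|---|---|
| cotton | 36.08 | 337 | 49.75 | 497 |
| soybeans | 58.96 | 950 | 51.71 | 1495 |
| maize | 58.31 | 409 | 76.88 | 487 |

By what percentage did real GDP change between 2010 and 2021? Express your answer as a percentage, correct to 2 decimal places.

46.14%

Real GDP 2010 = Nominal GDP 2010 = 36.08·337 + 58.96·950 + 58.31·409 = 92019.75.
Real GDP 2021 (at 2010 prices) = 36.08·497 + 58.96·1495 + 58.31·487 = 134473.93.
Real growth = 134473.93/92019.75 − 1 = 0.4614.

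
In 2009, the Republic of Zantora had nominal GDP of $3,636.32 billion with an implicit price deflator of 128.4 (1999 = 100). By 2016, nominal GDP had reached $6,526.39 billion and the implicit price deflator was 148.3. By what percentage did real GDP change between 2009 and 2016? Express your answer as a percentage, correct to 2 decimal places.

Deflate each year: 2009 → 3636.32/1.284 = 2832.02; 2016 → 6526.39/1.483 = 4400.80.
So real GDP changed by 4400.80/2832.02 − 1 = 0.5539, i.e. 55.39%.

55.39%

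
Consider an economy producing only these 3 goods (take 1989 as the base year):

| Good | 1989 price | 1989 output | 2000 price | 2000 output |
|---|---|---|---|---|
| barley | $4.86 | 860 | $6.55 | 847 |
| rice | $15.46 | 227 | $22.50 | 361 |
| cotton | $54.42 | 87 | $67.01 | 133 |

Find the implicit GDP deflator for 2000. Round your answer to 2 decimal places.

Nominal GDP 2000 = 6.55·847 + 22.50·361 + 67.01·133 = 22582.68.
Real GDP 2000 (at 1989 prices) = 4.86·847 + 15.46·361 + 54.42·133 = 16935.34.
Deflator = Nominal/Real × 100 = 22582.68/16935.34 × 100 = 133.346.

133.35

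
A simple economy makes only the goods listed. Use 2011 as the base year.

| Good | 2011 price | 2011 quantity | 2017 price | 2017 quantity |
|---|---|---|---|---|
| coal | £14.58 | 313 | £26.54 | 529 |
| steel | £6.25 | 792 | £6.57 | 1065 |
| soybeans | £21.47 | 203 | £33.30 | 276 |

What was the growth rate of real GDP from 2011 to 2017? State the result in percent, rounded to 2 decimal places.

46.30%

Real GDP 2011 = Nominal GDP 2011 = 14.58·313 + 6.25·792 + 21.47·203 = 13871.95.
Real GDP 2017 (at 2011 prices) = 14.58·529 + 6.25·1065 + 21.47·276 = 20294.79.
Real growth = 20294.79/13871.95 − 1 = 0.4630.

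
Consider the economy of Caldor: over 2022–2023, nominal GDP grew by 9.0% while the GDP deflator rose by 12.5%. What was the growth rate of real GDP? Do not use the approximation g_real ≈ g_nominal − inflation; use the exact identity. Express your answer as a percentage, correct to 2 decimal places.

(1 + g_nom) = (1 + g_real)(1 + π), so g_real = 1.0900 / 1.1250 − 1 = -0.03111.

-3.11%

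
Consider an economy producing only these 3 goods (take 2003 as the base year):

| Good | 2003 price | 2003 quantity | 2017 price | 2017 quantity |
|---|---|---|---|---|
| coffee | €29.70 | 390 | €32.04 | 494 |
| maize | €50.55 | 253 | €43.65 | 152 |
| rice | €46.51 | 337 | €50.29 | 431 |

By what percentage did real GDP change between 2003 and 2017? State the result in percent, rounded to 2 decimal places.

5.88%

Real GDP 2003 = Nominal GDP 2003 = 29.70·390 + 50.55·253 + 46.51·337 = 40046.02.
Real GDP 2017 (at 2003 prices) = 29.70·494 + 50.55·152 + 46.51·431 = 42401.21.
Real growth = 42401.21/40046.02 − 1 = 0.0588.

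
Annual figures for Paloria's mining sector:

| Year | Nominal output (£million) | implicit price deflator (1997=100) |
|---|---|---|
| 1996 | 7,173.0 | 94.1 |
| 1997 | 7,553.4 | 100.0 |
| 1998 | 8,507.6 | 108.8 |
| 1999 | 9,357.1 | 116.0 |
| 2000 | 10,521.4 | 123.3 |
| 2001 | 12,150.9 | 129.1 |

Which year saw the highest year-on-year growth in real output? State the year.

1997: real = 7553.4/1.000 = 7553.40; growth vs 1996 (7622.74) = -0.91%.
1998: real = 8507.6/1.088 = 7819.49; growth vs 1997 (7553.40) = 3.52%.
1999: real = 9357.1/1.160 = 8066.47; growth vs 1998 (7819.49) = 3.16%.
2000: real = 10521.4/1.233 = 8533.17; growth vs 1999 (8066.47) = 5.79%.
2001: real = 12150.9/1.291 = 9412.01; growth vs 2000 (8533.17) = 10.30%.

2001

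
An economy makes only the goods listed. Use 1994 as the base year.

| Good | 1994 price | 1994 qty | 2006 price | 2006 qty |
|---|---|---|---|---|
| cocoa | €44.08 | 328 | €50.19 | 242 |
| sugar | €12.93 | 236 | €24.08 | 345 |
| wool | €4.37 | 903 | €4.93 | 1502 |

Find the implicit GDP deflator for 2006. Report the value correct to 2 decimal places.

128.43

Nominal GDP 2006 = 50.19·242 + 24.08·345 + 4.93·1502 = 27858.44.
Real GDP 2006 (at 1994 prices) = 44.08·242 + 12.93·345 + 4.37·1502 = 21691.95.
Deflator = Nominal/Real × 100 = 27858.44/21691.95 × 100 = 128.428.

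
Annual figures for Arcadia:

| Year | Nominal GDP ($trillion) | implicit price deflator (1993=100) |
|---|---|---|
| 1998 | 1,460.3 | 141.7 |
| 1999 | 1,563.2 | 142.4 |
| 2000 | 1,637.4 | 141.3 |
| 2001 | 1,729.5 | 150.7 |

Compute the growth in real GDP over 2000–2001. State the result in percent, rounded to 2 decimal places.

-0.96%

Real GDP 2000 = 1637.4/1.413 = 1158.81.
Real GDP 2001 = 1729.5/1.507 = 1147.64.
Change = 1147.64/1158.81 − 1 = -0.0096.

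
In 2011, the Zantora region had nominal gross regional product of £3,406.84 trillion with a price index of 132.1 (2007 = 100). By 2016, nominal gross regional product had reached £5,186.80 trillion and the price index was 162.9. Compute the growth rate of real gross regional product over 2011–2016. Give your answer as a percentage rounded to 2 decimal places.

Real gross regional product 2011 = 3406.84 / 1.321 = 2578.99.
Real gross regional product 2016 = 5186.80 / 1.629 = 3184.04.
Real growth = 3184.04 / 2578.99 − 1 = 0.2346.

23.46%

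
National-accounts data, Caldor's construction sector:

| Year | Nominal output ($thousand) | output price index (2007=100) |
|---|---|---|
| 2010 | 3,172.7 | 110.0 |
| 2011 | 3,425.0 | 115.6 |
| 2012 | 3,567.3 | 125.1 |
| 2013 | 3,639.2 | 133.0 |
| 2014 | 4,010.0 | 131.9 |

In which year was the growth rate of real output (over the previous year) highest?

2011: real = 3425.0/1.156 = 2962.80; growth vs 2010 (2884.27) = 2.72%.
2012: real = 3567.3/1.251 = 2851.56; growth vs 2011 (2962.80) = -3.75%.
2013: real = 3639.2/1.330 = 2736.24; growth vs 2012 (2851.56) = -4.04%.
2014: real = 4010.0/1.319 = 3040.18; growth vs 2013 (2736.24) = 11.11%.

2014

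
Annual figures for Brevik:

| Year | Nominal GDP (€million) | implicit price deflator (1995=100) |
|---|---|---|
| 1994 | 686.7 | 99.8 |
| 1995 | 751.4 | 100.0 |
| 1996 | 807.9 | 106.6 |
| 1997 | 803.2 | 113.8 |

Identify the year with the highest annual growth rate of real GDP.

1995: real = 751.4/1.000 = 751.40; growth vs 1994 (688.08) = 9.20%.
1996: real = 807.9/1.066 = 757.88; growth vs 1995 (751.40) = 0.86%.
1997: real = 803.2/1.138 = 705.80; growth vs 1996 (757.88) = -6.87%.

1995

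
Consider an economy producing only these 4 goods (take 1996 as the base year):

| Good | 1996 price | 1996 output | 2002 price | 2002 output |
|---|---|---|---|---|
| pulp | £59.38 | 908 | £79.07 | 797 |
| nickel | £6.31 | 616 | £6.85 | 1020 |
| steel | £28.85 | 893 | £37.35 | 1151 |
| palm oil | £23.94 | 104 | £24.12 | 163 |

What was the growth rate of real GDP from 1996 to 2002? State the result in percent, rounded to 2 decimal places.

Real GDP 1996 = Nominal GDP 1996 = 59.38·908 + 6.31·616 + 28.85·893 + 23.94·104 = 86056.81.
Real GDP 2002 (at 1996 prices) = 59.38·797 + 6.31·1020 + 28.85·1151 + 23.94·163 = 90870.63.
Real growth = 90870.63/86056.81 − 1 = 0.0559.

5.59%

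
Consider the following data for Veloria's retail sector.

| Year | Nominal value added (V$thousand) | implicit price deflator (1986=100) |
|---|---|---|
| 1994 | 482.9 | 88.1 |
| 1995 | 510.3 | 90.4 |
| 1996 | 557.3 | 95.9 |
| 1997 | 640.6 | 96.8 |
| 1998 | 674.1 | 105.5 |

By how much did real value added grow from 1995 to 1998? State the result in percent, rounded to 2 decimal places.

Real value added 1995 = 510.3/0.904 = 564.49.
Real value added 1998 = 674.1/1.055 = 638.96.
Change = 638.96/564.49 − 1 = 0.1319.

13.19%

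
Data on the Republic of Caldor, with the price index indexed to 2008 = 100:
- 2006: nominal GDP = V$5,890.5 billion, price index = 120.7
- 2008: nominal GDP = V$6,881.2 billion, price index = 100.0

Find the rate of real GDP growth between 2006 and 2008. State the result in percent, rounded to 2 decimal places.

41.00%

Deflate each year: 2006 → 5890.5/1.207 = 4880.28; 2008 → 6881.2/1.000 = 6881.20.
So real GDP changed by 6881.20/4880.28 − 1 = 0.4100, i.e. 41.00%.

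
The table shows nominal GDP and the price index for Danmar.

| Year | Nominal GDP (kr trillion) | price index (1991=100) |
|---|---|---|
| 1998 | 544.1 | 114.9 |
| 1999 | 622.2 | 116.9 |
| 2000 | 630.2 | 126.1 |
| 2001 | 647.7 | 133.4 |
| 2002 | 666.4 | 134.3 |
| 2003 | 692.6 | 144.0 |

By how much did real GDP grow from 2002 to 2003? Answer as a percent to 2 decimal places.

-3.07%

Real GDP 2002 = 666.4/1.343 = 496.20.
Real GDP 2003 = 692.6/1.440 = 480.97.
Change = 480.97/496.20 − 1 = -0.0307.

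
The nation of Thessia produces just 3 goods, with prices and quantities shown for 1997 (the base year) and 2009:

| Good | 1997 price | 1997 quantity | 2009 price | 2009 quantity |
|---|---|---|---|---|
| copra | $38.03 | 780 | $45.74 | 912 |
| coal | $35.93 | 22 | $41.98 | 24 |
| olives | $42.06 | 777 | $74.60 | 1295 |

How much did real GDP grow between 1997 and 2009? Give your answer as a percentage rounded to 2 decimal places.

Real GDP 1997 = Nominal GDP 1997 = 38.03·780 + 35.93·22 + 42.06·777 = 63134.48.
Real GDP 2009 (at 1997 prices) = 38.03·912 + 35.93·24 + 42.06·1295 = 90013.38.
Real growth = 90013.38/63134.48 − 1 = 0.4257.

42.57%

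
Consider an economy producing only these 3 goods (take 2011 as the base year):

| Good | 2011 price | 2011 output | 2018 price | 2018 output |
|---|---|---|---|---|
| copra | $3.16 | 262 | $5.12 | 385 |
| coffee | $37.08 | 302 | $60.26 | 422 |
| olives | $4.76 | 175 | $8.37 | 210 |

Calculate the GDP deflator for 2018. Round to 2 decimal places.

163.23

Nominal GDP 2018 = 5.12·385 + 60.26·422 + 8.37·210 = 29158.62.
Real GDP 2018 (at 2011 prices) = 3.16·385 + 37.08·422 + 4.76·210 = 17863.96.
Deflator = Nominal/Real × 100 = 29158.62/17863.96 × 100 = 163.226.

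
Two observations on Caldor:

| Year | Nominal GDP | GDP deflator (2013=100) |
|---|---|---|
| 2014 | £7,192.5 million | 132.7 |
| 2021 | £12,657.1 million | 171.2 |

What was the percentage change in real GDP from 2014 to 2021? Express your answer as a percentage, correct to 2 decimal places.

Deflate each year: 2014 → 7192.5/1.327 = 5420.12; 2021 → 12657.1/1.712 = 7393.17.
So real GDP changed by 7393.17/5420.12 − 1 = 0.3640, i.e. 36.40%.

36.40%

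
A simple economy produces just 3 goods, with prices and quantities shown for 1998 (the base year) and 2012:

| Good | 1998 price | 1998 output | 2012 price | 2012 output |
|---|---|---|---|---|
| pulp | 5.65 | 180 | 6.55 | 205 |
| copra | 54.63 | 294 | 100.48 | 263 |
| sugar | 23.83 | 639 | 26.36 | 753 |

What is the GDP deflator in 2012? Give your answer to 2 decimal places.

142.27

Nominal GDP 2012 = 6.55·205 + 100.48·263 + 26.36·753 = 47618.07.
Real GDP 2012 (at 1998 prices) = 5.65·205 + 54.63·263 + 23.83·753 = 33469.93.
Deflator = Nominal/Real × 100 = 47618.07/33469.93 × 100 = 142.271.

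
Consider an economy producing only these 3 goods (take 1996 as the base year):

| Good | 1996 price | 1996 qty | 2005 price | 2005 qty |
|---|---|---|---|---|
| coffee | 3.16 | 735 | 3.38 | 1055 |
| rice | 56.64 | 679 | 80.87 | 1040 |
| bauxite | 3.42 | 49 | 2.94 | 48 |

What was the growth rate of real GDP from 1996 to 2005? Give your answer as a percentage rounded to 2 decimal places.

Real GDP 1996 = Nominal GDP 1996 = 3.16·735 + 56.64·679 + 3.42·49 = 40948.74.
Real GDP 2005 (at 1996 prices) = 3.16·1055 + 56.64·1040 + 3.42·48 = 62403.56.
Real growth = 62403.56/40948.74 − 1 = 0.5239.

52.39%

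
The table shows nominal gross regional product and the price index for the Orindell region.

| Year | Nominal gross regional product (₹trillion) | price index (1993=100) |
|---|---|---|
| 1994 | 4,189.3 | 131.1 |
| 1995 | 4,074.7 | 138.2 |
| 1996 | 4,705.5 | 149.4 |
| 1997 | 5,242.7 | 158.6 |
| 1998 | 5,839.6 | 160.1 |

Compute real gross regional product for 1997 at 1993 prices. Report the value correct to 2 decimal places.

Real gross regional product 1997 = 5242.7 / 1.586 = 3305.61.

₹3,305.61 trillion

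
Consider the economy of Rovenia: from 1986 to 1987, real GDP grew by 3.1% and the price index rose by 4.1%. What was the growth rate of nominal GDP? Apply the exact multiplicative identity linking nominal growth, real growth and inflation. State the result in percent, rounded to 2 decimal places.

(1 + g_nom) = (1 + g_real)(1 + π) = 1.0310 × 1.0410 = 1.07327.

7.33%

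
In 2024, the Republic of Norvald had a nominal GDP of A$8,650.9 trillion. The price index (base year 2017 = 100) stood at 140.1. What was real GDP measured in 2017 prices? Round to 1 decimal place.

Real GDP = Nominal / (price index/100) = 8650.9 / 1.401 = 6174.80.

A$6,174.8 trillion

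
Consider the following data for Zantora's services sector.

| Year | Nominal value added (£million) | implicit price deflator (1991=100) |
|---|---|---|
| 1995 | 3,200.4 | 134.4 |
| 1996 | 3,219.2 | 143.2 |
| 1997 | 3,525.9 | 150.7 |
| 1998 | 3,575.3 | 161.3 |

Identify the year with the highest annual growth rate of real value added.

1997

1996: real = 3219.2/1.432 = 2248.04; growth vs 1995 (2381.25) = -5.59%.
1997: real = 3525.9/1.507 = 2339.68; growth vs 1996 (2248.04) = 4.08%.
1998: real = 3575.3/1.613 = 2216.55; growth vs 1997 (2339.68) = -5.26%.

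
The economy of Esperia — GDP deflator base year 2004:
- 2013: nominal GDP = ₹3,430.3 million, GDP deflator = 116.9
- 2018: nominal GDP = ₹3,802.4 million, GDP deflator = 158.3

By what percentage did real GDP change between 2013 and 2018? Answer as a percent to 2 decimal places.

-18.14%

Real GDP 2013 = 3430.3 / 1.169 = 2934.39.
Real GDP 2018 = 3802.4 / 1.583 = 2402.02.
Real growth = 2402.02 / 2934.39 − 1 = -0.1814.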